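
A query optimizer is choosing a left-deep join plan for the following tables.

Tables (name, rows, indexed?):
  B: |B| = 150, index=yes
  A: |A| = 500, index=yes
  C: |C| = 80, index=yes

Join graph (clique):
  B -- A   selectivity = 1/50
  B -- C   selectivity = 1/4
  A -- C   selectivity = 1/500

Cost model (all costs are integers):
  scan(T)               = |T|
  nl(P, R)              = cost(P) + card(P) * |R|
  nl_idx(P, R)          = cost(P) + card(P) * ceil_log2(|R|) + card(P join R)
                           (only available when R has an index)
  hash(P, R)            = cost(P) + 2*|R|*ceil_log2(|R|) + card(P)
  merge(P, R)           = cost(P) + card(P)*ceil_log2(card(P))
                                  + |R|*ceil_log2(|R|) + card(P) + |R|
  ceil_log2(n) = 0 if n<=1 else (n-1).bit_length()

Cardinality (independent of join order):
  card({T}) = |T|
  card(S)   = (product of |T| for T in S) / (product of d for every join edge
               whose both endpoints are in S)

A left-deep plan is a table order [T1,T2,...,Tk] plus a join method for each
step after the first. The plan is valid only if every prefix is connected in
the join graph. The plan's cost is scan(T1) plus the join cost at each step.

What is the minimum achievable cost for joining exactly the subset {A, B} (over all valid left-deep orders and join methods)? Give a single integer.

Selinger DP over subsets of {A,B}:
  {B}: scan cost=150, card=150
  {A}: scan cost=500, card=500
  {AB}: card=1500; try (A,nl_idx)→3000, (B,hash)→3400, (B,nl_idx)→6000, (A,merge)→6500, (B,merge)→6850, (A,hash)→9300 …(+2); best=3000 via (A,nl_idx)

3000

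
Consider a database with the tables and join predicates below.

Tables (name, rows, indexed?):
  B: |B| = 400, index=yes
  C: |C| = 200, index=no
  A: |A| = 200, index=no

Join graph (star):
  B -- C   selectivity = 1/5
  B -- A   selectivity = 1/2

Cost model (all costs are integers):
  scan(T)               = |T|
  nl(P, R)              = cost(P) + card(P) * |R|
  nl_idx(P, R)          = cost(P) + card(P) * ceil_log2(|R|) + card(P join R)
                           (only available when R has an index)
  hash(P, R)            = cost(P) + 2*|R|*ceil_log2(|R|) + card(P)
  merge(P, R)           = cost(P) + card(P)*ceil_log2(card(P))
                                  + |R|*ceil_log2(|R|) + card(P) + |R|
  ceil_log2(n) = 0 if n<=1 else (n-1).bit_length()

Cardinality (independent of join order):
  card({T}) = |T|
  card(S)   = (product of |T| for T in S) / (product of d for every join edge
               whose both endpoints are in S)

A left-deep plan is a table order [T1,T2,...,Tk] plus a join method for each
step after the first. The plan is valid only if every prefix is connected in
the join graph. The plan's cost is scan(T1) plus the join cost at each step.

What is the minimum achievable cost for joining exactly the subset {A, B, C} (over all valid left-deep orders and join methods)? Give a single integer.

Selinger DP over subsets of {A,B,C}:
  {B}: scan cost=400, card=400
  {C}: scan cost=200, card=200
  {A}: scan cost=200, card=200
  {BC}: card=16000; try (C,hash)→4000, (B,merge)→6000, (C,merge)→6200, (B,hash)→7600, (B,nl_idx)→18000, (B,nl)→80200 …(+1); best=4000 via (C,hash)
  {AB}: card=40000; try (A,hash)→4000, (B,merge)→6000, (A,merge)→6200, (B,hash)→7600, (B,nl_idx)→42000, (B,nl)→80200 …(+1); best=4000 via (A,hash)
  {ABC}: card=1600000; try (A,hash)→23200, (C,hash)→47200, (A,merge)→245800, (C,merge)→685800, (A,nl)→3204000, (C,nl)→8004000; best=23200 via (A,hash)

23200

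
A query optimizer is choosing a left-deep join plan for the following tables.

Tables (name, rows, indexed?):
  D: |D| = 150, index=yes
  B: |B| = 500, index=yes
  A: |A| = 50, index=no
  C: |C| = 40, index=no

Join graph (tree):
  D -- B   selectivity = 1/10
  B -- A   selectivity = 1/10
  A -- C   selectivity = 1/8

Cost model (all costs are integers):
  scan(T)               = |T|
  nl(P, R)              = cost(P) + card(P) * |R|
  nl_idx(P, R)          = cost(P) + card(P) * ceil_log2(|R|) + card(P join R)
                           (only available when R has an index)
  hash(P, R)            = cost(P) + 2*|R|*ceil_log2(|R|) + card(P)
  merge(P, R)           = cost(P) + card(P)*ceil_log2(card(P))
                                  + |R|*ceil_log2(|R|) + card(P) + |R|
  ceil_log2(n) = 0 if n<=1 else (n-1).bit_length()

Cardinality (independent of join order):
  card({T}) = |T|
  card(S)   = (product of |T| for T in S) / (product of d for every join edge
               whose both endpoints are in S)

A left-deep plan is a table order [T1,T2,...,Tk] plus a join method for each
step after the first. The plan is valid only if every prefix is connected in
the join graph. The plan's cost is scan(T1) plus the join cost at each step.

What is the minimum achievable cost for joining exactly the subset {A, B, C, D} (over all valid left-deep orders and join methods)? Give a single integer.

Selinger DP over subsets of {A,B,C,D}:
  {D}: scan cost=150, card=150
  {B}: scan cost=500, card=500
  {A}: scan cost=50, card=50
  {C}: scan cost=40, card=40
  {BD}: card=7500; try (D,hash)→3400, (B,merge)→6500, (D,merge)→6850, (B,nl_idx)→9000, (B,hash)→9300, (D,nl_idx)→12000 …(+2); best=3400 via (D,hash)
  {AB}: card=2500; try (A,hash)→1600, (B,nl_idx)→3000, (B,merge)→5400, (A,merge)→5850, (B,hash)→9100, (B,nl)→25050 …(+1); best=1600 via (A,hash)
  {AC}: card=250; try (C,hash)→580, (A,merge)→670, (C,merge)→680, (A,hash)→680, (A,nl)→2040, (C,nl)→2050; best=580 via (C,hash)
  {ABD}: card=37500; try (D,hash)→6500, (A,hash)→11500, (D,merge)→35450, (D,nl_idx)→59100, (A,merge)→108750, (D,nl)→376600 …(+1); best=6500 via (D,hash)
  {ABC}: card=12500; try (C,hash)→4580, (B,merge)→7830, (B,hash)→9830, (B,nl_idx)→15330, (C,merge)→34380, (C,nl)→101600 …(+1); best=4580 via (C,hash)
  {ABCD}: card=187500; try (D,hash)→19480, (C,hash)→44480, (D,merge)→193430, (D,nl_idx)→292080, (C,merge)→644280, (C,nl)→1506500 …(+1); best=19480 via (D,hash)

19480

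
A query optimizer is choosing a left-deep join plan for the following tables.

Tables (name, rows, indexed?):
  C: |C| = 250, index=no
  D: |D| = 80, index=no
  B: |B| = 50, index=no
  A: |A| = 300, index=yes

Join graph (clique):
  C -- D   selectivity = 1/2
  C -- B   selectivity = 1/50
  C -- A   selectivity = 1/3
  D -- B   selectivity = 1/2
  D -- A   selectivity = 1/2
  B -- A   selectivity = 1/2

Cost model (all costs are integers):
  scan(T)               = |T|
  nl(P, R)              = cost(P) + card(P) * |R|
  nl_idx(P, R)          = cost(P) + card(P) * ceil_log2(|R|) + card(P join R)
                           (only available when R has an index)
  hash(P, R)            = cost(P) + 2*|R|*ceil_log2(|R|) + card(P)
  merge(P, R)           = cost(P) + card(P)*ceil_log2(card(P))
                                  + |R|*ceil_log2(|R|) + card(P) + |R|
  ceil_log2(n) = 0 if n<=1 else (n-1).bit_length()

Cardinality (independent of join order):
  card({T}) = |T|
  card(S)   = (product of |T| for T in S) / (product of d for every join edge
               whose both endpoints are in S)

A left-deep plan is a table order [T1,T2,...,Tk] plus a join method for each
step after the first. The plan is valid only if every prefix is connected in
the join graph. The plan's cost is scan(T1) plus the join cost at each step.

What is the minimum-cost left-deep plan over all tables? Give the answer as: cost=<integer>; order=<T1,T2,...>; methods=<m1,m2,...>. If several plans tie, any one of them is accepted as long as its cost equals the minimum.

cost=12870; order=C,B,D,A; methods=hash,hash,hash

Selinger DP (subsets sized 1..n):
  {C}: scan cost=250, card=250
  {D}: scan cost=80, card=80
  {B}: scan cost=50, card=50
  {A}: scan cost=300, card=300
  {CD}: card=10000; try (D,hash)→1620, (C,merge)→2970, (D,merge)→3140, (C,hash)→4160, (C,nl)→20080, (D,nl)→20250; best=1620 via (D,hash)
  {BC}: card=250; try (B,hash)→1100, (C,merge)→2650, (B,merge)→2850, (C,hash)→4100, (C,nl)→12550, (B,nl)→12750; best=1100 via (B,hash)
  {AC}: card=25000; try (C,hash)→4600, (A,merge)→5500, (C,merge)→5550, (A,hash)→5900, (A,nl_idx)→27500, (A,nl)→75250 …(+1); best=4600 via (C,hash)
  {BD}: card=2000; try (B,hash)→760, (D,merge)→1040, (B,merge)→1070, (D,hash)→1220, (D,nl)→4050, (B,nl)→4080; best=760 via (B,hash)
  {AD}: card=12000; try (D,hash)→1720, (A,merge)→3720, (D,merge)→3940, (A,hash)→5560, (A,nl_idx)→12800, (A,nl)→24080 …(+1); best=1720 via (D,hash)
  {AB}: card=7500; try (B,hash)→1200, (A,merge)→3400, (B,merge)→3650, (A,hash)→5500, (A,nl_idx)→8000, (A,nl)→15050 …(+1); best=1200 via (B,hash)
  {BCD}: card=5000; try (D,hash)→2470, (D,merge)→3990, (C,hash)→6760, (B,hash)→12220, (D,nl)→21100, (C,merge)→27010 …(+3); best=2470 via (D,hash)
  {ACD}: card=500000; try (A,hash)→17020, (C,hash)→17720, (D,hash)→30720, (A,merge)→154620, (C,merge)→183970, (D,merge)→405240 …(+4); best=17020 via (A,hash)
  {ABC}: card=12500; try (A,merge)→6350, (A,hash)→6750, (C,hash)→12700, (A,nl_idx)→15850, (B,hash)→30200, (A,nl)→76100 …(+4); best=6350 via (A,merge)
  {ABD}: card=150000; try (A,hash)→8160, (D,hash)→9820, (B,hash)→14320, (A,merge)→27760, (D,merge)→106840, (A,nl_idx)→168760 …(+4); best=8160 via (A,hash)
  {ABCD}: card=125000; try (A,hash)→12870, (D,hash)→19970, (A,merge)→75470, (C,hash)→162160, (A,nl_idx)→172470, (D,merge)→194490 …(+7); best=12870 via (A,hash)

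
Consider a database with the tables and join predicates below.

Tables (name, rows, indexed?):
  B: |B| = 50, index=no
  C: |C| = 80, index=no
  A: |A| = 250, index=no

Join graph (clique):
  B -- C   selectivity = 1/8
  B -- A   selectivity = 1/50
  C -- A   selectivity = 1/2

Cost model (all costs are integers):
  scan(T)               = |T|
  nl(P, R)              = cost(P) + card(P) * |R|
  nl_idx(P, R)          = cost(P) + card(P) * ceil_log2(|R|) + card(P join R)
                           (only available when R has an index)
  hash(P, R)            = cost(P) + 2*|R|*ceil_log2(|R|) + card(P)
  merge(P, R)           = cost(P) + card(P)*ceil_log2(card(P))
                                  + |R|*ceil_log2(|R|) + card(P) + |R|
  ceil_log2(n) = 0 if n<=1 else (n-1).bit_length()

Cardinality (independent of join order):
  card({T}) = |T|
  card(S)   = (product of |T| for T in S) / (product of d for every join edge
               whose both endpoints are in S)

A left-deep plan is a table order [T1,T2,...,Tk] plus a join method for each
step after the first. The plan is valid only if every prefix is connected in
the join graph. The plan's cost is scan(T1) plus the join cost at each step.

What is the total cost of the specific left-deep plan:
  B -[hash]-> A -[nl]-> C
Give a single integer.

24100

step 1: scan B: cost=50, card=50
step 2: join A via hash
    card(P join A) = 50*250/(50) = 250
    cost = 50 + 2*250*8 + 50 = 4100
step 3: join C via nl
    card(P join C) = 250*80/(8*2) = 1250
    cost = 4100 + 250*80 = 24100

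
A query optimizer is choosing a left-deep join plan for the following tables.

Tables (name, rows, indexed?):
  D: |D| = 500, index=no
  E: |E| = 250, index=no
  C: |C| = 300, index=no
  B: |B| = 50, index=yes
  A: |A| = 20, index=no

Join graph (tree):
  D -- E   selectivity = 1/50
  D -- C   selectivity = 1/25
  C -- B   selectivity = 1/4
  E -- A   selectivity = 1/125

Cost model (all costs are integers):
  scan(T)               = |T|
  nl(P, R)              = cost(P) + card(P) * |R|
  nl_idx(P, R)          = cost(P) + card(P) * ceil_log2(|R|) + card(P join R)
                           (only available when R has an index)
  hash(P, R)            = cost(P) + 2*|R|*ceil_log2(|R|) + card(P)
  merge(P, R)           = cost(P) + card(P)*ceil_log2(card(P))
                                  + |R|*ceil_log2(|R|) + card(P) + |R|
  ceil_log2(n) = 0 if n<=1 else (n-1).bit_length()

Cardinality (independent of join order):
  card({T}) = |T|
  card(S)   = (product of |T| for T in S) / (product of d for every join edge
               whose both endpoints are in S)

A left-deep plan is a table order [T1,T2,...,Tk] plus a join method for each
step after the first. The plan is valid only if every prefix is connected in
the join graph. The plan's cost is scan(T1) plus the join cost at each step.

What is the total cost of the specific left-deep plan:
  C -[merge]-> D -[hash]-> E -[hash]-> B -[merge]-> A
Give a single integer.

7549020

step 1: scan C: cost=300, card=300
step 2: join D via merge
    card(P join D) = 300*500/(25) = 6000
    cost = 300 + 300*9 + 500*9 + 300 + 500 = 8300
step 3: join E via hash
    card(P join E) = 6000*250/(50) = 30000
    cost = 8300 + 2*250*8 + 6000 = 18300
step 4: join B via hash
    card(P join B) = 30000*50/(4) = 375000
    cost = 18300 + 2*50*6 + 30000 = 48900
step 5: join A via merge
    card(P join A) = 375000*20/(125) = 60000
    cost = 48900 + 375000*19 + 20*5 + 375000 + 20 = 7549020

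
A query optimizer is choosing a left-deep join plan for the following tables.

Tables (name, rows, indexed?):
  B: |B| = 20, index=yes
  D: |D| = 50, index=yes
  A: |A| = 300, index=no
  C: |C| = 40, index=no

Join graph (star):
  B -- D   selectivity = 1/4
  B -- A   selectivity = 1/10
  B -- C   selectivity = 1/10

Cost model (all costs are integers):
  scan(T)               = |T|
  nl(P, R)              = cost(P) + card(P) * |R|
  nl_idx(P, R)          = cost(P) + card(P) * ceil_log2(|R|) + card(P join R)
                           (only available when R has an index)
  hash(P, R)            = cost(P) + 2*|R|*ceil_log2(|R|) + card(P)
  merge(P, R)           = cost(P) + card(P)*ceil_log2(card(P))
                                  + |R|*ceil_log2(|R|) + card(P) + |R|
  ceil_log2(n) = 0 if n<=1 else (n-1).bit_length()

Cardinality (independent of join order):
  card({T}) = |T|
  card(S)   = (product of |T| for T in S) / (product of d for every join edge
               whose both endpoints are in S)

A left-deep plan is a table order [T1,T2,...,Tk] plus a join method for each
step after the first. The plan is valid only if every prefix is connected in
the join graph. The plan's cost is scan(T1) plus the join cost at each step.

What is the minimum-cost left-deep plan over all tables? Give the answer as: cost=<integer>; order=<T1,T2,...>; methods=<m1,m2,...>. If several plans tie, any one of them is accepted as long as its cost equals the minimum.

Selinger DP (subsets sized 1..n):
  {B}: scan cost=20, card=20
  {D}: scan cost=50, card=50
  {A}: scan cost=300, card=300
  {C}: scan cost=40, card=40
  {BD}: card=250; try (B,hash)→300, (D,nl_idx)→390, (D,merge)→490, (B,merge)→520, (B,nl_idx)→550, (D,hash)→640 …(+2); best=300 via (B,hash)
  {AB}: card=600; try (B,hash)→800, (B,nl_idx)→2400, (A,merge)→3140, (B,merge)→3420, (A,hash)→5440, (A,nl)→6020 …(+1); best=800 via (B,hash)
  {BC}: card=80; try (B,hash)→280, (B,nl_idx)→320, (C,merge)→420, (B,merge)→440, (C,hash)→520, (C,nl)→820 …(+1); best=280 via (B,hash)
  {ABD}: card=7500; try (D,hash)→2000, (A,merge)→5550, (A,hash)→5950, (D,merge)→7750, (D,nl_idx)→11900, (D,nl)→30800 …(+1); best=2000 via (D,hash)
  {BCD}: card=1000; try (D,hash)→960, (C,hash)→1030, (D,merge)→1270, (D,nl_idx)→1760, (C,merge)→2830, (D,nl)→4280 …(+1); best=960 via (D,hash)
  {ABC}: card=2400; try (C,hash)→1880, (A,merge)→3920, (A,hash)→5760, (C,merge)→7680, (A,nl)→24280, (C,nl)→24800; best=1880 via (C,hash)
  {ABCD}: card=30000; try (D,hash)→4880, (A,hash)→7360, (C,hash)→9980, (A,merge)→14960, (D,merge)→33430, (D,nl_idx)→46280 …(+4); best=4880 via (D,hash)

cost=4880; order=A,B,C,D; methods=hash,hash,hash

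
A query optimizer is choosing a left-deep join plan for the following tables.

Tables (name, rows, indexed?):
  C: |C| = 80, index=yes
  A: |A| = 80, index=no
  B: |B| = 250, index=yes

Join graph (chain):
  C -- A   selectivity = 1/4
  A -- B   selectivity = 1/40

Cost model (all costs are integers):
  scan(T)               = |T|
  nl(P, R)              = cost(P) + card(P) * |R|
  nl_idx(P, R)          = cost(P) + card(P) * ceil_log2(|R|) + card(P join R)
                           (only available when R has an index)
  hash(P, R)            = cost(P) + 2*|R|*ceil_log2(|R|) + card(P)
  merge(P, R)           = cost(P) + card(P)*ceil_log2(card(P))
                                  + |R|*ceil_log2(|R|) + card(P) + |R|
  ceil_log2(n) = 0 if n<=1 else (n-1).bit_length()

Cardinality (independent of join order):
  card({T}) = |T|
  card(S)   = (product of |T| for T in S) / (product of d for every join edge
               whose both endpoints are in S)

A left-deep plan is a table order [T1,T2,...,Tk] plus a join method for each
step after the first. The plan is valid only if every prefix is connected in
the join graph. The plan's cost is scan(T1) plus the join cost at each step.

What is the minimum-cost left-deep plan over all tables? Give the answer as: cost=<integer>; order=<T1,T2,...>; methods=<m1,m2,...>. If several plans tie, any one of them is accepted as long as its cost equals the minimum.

Selinger DP (subsets sized 1..n):
  {C}: scan cost=80, card=80
  {A}: scan cost=80, card=80
  {B}: scan cost=250, card=250
  {AC}: card=1600; try (C,hash)→1280, (A,hash)→1280, (C,merge)→1360, (A,merge)→1360, (C,nl_idx)→2240, (C,nl)→6480 …(+1); best=1280 via (C,hash)
  {AB}: card=500; try (B,nl_idx)→1220, (A,hash)→1620, (B,merge)→2970, (A,merge)→3140, (B,hash)→4160, (B,nl)→20080 …(+1); best=1220 via (B,nl_idx)
  {ABC}: card=10000; try (C,hash)→2840, (C,merge)→6860, (B,hash)→6880, (C,nl_idx)→14720, (B,merge)→22730, (B,nl_idx)→24080 …(+2); best=2840 via (C,hash)

cost=2840; order=A,B,C; methods=nl_idx,hash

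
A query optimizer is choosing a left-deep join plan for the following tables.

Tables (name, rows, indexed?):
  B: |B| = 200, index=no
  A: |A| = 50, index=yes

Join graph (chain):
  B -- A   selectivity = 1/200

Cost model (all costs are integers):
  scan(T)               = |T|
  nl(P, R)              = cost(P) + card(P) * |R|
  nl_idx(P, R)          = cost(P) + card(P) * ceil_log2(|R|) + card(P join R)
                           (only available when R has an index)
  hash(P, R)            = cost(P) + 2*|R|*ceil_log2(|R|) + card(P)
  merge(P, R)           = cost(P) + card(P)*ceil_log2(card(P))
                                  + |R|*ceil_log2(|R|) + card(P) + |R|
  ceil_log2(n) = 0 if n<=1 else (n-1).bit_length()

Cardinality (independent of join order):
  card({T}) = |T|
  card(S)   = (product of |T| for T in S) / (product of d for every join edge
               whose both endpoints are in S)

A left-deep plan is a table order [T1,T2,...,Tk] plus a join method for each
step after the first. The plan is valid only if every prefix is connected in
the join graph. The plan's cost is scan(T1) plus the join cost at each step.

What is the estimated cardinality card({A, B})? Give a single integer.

Tables in S: A(50), B(200)
Edges inside S: B-A(d=200)
numerator = 50 * 200 = 10000
denominator = 200 = 200
card(S) = 10000 / 200 = 50

50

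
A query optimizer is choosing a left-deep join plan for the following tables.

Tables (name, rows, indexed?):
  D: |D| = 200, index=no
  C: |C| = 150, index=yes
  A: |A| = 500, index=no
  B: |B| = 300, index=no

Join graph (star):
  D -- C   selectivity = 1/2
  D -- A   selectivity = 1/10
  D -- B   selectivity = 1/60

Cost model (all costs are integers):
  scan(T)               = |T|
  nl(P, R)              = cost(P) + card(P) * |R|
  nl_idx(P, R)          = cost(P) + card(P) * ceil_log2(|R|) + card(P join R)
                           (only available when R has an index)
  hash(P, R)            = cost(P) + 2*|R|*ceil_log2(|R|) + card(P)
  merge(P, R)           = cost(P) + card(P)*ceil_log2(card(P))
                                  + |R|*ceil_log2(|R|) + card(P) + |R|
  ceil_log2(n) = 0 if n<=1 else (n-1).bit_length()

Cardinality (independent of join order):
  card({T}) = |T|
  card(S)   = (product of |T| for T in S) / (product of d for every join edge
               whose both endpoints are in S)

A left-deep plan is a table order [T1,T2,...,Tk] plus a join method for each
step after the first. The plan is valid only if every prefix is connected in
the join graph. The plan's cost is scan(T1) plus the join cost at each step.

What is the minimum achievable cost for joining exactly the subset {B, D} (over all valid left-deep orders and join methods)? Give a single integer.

3800

Selinger DP over subsets of {B,D}:
  {D}: scan cost=200, card=200
  {B}: scan cost=300, card=300
  {BD}: card=1000; try (D,hash)→3800, (B,merge)→5000, (D,merge)→5100, (B,hash)→5800, (B,nl)→60200, (D,nl)→60300; best=3800 via (D,hash)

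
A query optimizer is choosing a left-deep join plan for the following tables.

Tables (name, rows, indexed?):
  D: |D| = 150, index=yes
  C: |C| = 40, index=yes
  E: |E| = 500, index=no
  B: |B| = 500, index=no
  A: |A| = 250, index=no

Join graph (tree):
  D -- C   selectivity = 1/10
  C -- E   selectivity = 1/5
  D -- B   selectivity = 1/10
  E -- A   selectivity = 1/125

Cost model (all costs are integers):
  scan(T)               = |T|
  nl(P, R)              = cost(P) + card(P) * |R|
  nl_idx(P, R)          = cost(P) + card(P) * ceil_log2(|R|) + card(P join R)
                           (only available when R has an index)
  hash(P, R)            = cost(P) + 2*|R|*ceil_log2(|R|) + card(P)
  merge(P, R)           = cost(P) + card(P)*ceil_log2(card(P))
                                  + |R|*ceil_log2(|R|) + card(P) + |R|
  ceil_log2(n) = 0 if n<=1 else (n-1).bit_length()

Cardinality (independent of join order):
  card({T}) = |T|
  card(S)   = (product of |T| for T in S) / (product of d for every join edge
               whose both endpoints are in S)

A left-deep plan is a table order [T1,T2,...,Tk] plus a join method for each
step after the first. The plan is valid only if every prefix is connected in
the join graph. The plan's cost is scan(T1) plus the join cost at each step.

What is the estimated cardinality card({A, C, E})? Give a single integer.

8000

Tables in S: A(250), C(40), E(500)
Edges inside S: C-E(d=5), E-A(d=125)
numerator = 250 * 40 * 500 = 5000000
denominator = 5 * 125 = 625
card(S) = 5000000 / 625 = 8000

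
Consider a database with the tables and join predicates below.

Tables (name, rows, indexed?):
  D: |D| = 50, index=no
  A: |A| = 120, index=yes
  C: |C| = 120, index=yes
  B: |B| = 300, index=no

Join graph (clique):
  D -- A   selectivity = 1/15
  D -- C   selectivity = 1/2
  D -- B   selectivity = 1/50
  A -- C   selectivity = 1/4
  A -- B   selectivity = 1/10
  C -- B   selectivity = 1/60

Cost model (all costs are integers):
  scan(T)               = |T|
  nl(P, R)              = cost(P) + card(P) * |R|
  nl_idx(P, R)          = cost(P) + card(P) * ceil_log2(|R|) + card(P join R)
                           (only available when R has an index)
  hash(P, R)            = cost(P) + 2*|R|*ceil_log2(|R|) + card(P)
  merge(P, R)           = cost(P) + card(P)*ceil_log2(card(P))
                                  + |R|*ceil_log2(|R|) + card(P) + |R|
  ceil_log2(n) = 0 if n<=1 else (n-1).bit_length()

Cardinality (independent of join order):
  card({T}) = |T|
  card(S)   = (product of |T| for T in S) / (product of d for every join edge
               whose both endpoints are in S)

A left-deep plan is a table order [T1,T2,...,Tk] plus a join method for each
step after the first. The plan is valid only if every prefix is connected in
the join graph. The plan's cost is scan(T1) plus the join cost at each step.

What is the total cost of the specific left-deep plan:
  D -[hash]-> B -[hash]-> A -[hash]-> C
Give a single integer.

9400

step 1: scan D: cost=50, card=50
step 2: join B via hash
    card(P join B) = 50*300/(50) = 300
    cost = 50 + 2*300*9 + 50 = 5500
step 3: join A via hash
    card(P join A) = 300*120/(15*10) = 240
    cost = 5500 + 2*120*7 + 300 = 7480
step 4: join C via hash
    card(P join C) = 240*120/(2*4*60) = 60
    cost = 7480 + 2*120*7 + 240 = 9400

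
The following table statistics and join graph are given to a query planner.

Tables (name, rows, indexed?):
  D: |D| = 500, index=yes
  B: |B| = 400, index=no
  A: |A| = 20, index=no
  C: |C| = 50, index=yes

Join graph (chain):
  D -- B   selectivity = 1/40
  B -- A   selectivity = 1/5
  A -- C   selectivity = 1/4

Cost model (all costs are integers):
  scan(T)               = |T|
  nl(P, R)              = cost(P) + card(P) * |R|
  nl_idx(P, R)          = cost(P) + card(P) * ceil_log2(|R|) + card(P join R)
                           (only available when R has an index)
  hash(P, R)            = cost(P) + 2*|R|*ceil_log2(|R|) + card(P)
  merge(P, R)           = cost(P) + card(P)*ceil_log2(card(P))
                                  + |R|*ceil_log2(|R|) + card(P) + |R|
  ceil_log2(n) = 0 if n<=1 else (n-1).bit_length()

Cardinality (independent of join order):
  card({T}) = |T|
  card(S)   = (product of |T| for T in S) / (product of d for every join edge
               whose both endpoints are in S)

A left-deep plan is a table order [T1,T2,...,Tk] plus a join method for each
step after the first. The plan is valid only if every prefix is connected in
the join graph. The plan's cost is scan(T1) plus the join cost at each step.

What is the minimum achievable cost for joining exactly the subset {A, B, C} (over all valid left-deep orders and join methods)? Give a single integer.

3200

Selinger DP over subsets of {A,B,C}:
  {B}: scan cost=400, card=400
  {A}: scan cost=20, card=20
  {C}: scan cost=50, card=50
  {AB}: card=1600; try (A,hash)→1000, (B,merge)→4140, (A,merge)→4520, (B,hash)→7240, (B,nl)→8020, (A,nl)→8400; best=1000 via (A,hash)
  {AC}: card=250; try (A,hash)→300, (C,nl_idx)→390, (C,merge)→490, (A,merge)→520, (C,hash)→640, (C,nl)→1020 …(+1); best=300 via (A,hash)
  {ABC}: card=20000; try (C,hash)→3200, (B,merge)→6550, (B,hash)→7750, (C,merge)→20550, (C,nl_idx)→30600, (C,nl)→81000 …(+1); best=3200 via (C,hash)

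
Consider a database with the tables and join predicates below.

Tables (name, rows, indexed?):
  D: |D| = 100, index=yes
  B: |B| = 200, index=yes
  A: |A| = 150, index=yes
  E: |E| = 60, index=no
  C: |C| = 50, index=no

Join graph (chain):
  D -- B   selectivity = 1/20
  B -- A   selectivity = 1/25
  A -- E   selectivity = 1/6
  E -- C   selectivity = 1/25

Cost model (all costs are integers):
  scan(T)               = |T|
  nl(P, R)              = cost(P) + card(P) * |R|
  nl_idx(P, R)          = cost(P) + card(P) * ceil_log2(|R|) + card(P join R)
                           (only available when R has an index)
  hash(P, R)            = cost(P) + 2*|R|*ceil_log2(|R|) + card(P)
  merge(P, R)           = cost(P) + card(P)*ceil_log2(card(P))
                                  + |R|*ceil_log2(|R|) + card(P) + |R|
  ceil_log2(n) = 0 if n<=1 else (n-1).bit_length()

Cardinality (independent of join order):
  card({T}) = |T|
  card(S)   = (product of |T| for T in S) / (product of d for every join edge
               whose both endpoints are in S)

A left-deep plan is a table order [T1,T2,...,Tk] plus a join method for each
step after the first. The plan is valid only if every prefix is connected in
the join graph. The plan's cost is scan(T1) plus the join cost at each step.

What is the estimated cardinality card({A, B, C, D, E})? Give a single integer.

120000

Tables in S: A(150), B(200), C(50), D(100), E(60)
Edges inside S: D-B(d=20), B-A(d=25), A-E(d=6), E-C(d=25)
numerator = 150 * 200 * 50 * 100 * 60 = 9000000000
denominator = 20 * 25 * 6 * 25 = 75000
card(S) = 9000000000 / 75000 = 120000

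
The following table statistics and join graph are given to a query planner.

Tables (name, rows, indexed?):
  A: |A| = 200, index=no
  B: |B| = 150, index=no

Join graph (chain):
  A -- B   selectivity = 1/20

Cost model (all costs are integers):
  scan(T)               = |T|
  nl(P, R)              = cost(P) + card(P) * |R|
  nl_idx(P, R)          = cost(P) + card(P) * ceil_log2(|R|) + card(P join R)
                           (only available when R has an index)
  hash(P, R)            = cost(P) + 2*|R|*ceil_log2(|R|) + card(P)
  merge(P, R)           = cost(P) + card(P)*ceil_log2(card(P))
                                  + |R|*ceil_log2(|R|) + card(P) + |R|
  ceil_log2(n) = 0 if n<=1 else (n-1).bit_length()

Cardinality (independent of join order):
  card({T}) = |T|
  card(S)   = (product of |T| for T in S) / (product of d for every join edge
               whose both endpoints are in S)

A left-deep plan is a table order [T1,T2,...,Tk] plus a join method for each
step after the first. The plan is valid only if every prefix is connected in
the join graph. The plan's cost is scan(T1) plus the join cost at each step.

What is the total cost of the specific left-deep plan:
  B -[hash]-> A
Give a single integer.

3500

step 1: scan B: cost=150, card=150
step 2: join A via hash
    card(P join A) = 150*200/(20) = 1500
    cost = 150 + 2*200*8 + 150 = 3500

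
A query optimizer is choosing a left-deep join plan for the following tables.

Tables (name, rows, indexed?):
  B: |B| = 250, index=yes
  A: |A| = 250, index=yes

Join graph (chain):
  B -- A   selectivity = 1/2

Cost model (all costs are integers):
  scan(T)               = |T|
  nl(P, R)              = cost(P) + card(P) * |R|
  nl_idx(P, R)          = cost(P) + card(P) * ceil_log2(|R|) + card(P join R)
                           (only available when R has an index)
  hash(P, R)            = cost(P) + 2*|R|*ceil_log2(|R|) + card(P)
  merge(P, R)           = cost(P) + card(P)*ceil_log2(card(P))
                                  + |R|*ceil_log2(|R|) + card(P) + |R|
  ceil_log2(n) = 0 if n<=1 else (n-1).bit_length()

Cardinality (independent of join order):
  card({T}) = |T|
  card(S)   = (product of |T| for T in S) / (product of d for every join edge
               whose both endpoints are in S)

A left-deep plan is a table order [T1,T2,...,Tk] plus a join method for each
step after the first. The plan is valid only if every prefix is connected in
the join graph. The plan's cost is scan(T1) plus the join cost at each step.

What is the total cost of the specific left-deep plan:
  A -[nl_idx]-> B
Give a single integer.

33500

step 1: scan A: cost=250, card=250
step 2: join B via nl_idx
    card(P join B) = 250*250/(2) = 31250
    cost = 250 + 250*8 + 31250 = 33500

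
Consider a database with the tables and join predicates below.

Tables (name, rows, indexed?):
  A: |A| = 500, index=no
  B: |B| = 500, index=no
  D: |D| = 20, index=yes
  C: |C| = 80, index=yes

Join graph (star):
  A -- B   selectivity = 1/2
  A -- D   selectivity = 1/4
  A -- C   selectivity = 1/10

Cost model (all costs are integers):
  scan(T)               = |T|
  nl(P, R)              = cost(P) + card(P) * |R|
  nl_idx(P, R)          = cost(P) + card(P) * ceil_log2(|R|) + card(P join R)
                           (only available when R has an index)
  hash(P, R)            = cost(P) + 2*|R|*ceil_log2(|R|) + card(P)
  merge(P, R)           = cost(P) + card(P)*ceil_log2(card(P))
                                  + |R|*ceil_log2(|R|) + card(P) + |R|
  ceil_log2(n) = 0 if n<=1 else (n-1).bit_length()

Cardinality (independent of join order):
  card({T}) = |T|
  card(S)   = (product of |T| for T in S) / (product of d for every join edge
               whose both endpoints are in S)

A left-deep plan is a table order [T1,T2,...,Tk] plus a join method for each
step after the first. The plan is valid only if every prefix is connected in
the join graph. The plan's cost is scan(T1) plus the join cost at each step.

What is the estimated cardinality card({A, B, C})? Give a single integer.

1000000

Tables in S: A(500), B(500), C(80)
Edges inside S: A-B(d=2), A-C(d=10)
numerator = 500 * 500 * 80 = 20000000
denominator = 2 * 10 = 20
card(S) = 20000000 / 20 = 1000000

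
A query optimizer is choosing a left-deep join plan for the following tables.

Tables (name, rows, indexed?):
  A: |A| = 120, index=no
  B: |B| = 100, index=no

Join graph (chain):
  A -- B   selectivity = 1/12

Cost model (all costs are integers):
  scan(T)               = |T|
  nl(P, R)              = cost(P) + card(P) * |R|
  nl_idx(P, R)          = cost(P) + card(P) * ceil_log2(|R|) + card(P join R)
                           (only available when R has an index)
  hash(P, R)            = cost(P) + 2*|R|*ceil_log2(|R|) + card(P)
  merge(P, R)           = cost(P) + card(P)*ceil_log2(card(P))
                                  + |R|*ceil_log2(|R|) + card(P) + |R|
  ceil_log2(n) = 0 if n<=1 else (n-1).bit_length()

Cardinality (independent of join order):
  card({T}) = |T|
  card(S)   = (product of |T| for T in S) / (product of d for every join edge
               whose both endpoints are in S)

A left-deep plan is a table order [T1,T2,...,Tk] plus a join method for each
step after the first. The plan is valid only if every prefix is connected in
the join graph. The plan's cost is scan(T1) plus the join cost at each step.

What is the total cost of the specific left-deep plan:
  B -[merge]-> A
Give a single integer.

step 1: scan B: cost=100, card=100
step 2: join A via merge
    card(P join A) = 100*120/(12) = 1000
    cost = 100 + 100*7 + 120*7 + 100 + 120 = 1860

1860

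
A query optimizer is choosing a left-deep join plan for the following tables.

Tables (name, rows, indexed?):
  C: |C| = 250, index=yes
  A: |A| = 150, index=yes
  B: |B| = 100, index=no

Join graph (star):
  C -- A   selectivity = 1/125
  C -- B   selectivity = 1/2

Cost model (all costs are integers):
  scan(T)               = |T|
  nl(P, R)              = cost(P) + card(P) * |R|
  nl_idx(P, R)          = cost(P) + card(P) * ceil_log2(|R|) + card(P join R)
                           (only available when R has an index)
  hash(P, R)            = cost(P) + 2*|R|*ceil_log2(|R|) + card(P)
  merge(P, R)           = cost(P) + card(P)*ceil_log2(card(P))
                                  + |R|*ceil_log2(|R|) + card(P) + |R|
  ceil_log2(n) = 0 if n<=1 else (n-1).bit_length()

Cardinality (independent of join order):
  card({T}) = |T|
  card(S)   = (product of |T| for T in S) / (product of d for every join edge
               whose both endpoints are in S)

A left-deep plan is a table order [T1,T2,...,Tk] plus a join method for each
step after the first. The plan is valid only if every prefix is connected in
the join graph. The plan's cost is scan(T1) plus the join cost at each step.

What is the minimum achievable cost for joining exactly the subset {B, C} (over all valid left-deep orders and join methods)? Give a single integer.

Selinger DP over subsets of {B,C}:
  {C}: scan cost=250, card=250
  {B}: scan cost=100, card=100
  {BC}: card=12500; try (B,hash)→1900, (C,merge)→3150, (B,merge)→3300, (C,hash)→4200, (C,nl_idx)→13400, (C,nl)→25100 …(+1); best=1900 via (B,hash)

1900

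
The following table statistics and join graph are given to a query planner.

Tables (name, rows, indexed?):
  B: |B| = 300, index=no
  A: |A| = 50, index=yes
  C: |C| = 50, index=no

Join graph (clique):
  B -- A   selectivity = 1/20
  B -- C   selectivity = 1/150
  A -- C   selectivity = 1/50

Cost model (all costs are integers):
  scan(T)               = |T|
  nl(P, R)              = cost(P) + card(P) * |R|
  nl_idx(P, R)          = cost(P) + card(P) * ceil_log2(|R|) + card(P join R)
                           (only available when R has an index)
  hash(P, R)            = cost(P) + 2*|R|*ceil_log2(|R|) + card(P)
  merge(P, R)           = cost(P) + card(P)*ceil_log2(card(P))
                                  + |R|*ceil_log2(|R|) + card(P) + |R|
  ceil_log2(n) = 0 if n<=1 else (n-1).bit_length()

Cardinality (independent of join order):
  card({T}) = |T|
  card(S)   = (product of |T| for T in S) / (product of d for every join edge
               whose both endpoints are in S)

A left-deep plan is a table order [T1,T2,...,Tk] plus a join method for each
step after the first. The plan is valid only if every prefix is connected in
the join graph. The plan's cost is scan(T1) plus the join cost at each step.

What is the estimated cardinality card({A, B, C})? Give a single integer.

Tables in S: A(50), B(300), C(50)
Edges inside S: B-A(d=20), B-C(d=150), A-C(d=50)
numerator = 50 * 300 * 50 = 750000
denominator = 20 * 150 * 50 = 150000
card(S) = 750000 / 150000 = 5

5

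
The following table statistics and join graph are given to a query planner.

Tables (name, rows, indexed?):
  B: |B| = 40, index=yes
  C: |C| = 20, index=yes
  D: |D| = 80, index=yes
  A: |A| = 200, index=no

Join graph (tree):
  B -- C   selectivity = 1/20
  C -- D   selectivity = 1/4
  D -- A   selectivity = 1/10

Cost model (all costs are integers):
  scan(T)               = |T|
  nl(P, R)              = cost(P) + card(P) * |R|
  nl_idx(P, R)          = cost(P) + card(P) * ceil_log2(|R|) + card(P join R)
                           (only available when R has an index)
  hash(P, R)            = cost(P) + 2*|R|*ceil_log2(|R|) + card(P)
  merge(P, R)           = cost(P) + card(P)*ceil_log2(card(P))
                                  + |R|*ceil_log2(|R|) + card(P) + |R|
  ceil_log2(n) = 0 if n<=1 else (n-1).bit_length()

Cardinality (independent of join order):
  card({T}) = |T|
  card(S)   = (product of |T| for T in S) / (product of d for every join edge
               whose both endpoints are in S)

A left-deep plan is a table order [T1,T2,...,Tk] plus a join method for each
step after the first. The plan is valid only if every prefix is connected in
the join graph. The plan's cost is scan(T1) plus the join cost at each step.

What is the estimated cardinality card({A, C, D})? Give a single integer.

Tables in S: A(200), C(20), D(80)
Edges inside S: C-D(d=4), D-A(d=10)
numerator = 200 * 20 * 80 = 320000
denominator = 4 * 10 = 40
card(S) = 320000 / 40 = 8000

8000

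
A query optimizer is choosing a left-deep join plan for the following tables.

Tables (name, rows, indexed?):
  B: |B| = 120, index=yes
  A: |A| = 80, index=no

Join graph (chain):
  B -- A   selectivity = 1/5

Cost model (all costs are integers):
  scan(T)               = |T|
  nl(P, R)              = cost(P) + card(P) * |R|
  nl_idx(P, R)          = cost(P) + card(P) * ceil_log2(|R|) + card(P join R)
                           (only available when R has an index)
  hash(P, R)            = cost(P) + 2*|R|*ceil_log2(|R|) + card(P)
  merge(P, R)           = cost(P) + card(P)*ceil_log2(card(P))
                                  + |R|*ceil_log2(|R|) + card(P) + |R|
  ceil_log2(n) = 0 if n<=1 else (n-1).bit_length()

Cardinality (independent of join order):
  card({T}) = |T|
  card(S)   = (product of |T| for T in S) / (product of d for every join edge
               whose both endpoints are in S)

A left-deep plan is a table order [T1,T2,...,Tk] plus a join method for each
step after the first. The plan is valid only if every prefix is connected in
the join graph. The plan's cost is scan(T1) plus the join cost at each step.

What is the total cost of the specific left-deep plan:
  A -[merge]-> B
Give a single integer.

1680

step 1: scan A: cost=80, card=80
step 2: join B via merge
    card(P join B) = 80*120/(5) = 1920
    cost = 80 + 80*7 + 120*7 + 80 + 120 = 1680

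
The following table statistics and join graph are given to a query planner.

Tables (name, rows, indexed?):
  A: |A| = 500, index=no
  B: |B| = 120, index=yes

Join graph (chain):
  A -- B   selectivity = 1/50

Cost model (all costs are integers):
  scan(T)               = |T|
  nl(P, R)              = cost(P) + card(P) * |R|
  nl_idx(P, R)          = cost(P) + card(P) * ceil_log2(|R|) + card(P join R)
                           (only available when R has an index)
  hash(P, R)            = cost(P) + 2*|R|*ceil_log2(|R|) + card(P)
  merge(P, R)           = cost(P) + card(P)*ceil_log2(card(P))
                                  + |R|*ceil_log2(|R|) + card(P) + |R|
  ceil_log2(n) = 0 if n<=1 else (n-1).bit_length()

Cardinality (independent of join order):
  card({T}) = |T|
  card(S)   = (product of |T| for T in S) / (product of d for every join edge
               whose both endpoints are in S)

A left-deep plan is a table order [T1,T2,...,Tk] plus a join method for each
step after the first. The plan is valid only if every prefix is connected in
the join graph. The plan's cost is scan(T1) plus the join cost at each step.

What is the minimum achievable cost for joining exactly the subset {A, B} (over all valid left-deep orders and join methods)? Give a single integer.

Selinger DP over subsets of {A,B}:
  {A}: scan cost=500, card=500
  {B}: scan cost=120, card=120
  {AB}: card=1200; try (B,hash)→2680, (B,nl_idx)→5200, (A,merge)→6080, (B,merge)→6460, (A,hash)→9240, (A,nl)→60120 …(+1); best=2680 via (B,hash)

2680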